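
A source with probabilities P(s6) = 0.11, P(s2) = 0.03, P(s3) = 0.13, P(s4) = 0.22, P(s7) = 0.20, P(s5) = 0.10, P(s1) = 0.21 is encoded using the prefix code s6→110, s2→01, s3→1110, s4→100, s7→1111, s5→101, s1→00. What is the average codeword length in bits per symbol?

3.09 bits/symbol

L̄ = Σ pᵢ·ℓᵢ = 0.11·3 + 0.03·2 + 0.13·4 + 0.22·3 + 0.20·4 + 0.10·3 + 0.21·2 = 3.09 bits/symbol.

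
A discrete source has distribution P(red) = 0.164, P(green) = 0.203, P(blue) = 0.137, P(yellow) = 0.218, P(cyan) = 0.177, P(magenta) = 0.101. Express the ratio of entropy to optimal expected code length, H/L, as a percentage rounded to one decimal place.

Entropy H = −Σ p log₂ p ≈ 2.5429 bits.
Huffman merges: 101/1000+137/1000→119/500; 41/250+177/1000→341/1000; 203/1000+109/500→421/1000; 119/500+341/1000→579/1000; 421/1000+579/1000→1. L = 2579/1000 ≈ 2.5790.
Efficiency = H/L = 2.5429/2.5790 = 98.6%.

98.6%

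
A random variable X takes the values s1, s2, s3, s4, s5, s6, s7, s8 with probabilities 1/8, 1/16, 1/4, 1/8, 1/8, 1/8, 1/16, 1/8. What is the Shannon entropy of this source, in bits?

Each probability is a power of 1/2, so log₂(1/p) is an integer.
H = Σ p·log₂(1/p) = 1/8·3 + 1/16·4 + 1/4·2 + 1/8·3 + 1/8·3 + 1/8·3 + 1/16·4 + 1/8·3 = 2.875 bits.

2.875 bits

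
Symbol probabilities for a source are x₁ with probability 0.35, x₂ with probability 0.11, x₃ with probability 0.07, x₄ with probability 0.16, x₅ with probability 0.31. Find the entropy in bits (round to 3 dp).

2.096 bits

H = −Σ pᵢ log₂ pᵢ.
−0.35·log₂(0.35) = 0.5301
−0.11·log₂(0.11) = 0.3503
−0.07·log₂(0.07) = 0.2686
−0.16·log₂(0.16) = 0.4230
−0.31·log₂(0.31) = 0.5238
Sum ≈ 2.0958 → 2.096 bits.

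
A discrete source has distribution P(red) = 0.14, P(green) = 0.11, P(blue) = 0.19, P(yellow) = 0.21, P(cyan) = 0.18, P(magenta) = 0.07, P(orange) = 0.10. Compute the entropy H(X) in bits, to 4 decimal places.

2.7215 bits

H = −Σ pᵢ log₂ pᵢ.
−0.14·log₂(0.14) = 0.3971
−0.11·log₂(0.11) = 0.3503
−0.19·log₂(0.19) = 0.4552
−0.21·log₂(0.21) = 0.4728
−0.18·log₂(0.18) = 0.4453
−0.07·log₂(0.07) = 0.2686
−0.10·log₂(0.10) = 0.3322
Sum ≈ 2.7215 → 2.7215 bits.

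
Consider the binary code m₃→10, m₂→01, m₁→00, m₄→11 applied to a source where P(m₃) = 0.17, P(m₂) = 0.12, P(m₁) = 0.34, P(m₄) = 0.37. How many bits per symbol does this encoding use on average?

2 bits/symbol

L̄ = Σ pᵢ·ℓᵢ = 0.17·2 + 0.12·2 + 0.34·2 + 0.37·2 = 2 bits/symbol.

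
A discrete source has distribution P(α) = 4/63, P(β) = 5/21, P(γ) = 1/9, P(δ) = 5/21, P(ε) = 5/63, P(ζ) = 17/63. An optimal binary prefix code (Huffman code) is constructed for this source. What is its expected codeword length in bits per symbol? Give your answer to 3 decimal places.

Repeatedly combine the two least-probable nodes; the expected code length is the sum of the merged weights.
merge 4/63 + 5/63 → 1/7
merge 1/9 + 1/7 → 16/63
merge 5/21 + 5/21 → 10/21
merge 16/63 + 17/63 → 11/21
merge 10/21 + 11/21 → 1
L = 1/7 + 16/63 + 10/21 + 11/21 + 1 = 151/63 ≈ 2.397 bits/symbol.

2.397 bits/symbol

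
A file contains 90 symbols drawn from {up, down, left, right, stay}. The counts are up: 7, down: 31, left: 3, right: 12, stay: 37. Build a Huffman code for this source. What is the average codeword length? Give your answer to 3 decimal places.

1.944 bits/symbol

Probabilities are the counts divided by 90.
Repeatedly combine the two least-probable nodes; the expected code length is the sum of the merged weights.
merge 1/30 + 7/90 → 1/9
merge 1/9 + 2/15 → 11/45
merge 11/45 + 31/90 → 53/90
merge 37/90 + 53/90 → 1
L = 1/9 + 11/45 + 53/90 + 1 = 35/18 ≈ 1.944 bits/symbol.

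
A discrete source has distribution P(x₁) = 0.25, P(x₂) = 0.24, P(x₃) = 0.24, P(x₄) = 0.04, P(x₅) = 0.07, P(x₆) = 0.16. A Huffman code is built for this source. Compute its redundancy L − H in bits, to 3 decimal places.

Entropy H = −Σ p log₂ p ≈ 2.3656 bits.
Huffman merges: 1/25+7/100→11/100; 11/100+4/25→27/100; 6/25+6/25→12/25; 1/4+27/100→13/25; 12/25+13/25→1. L = 119/50 ≈ 2.3800.
L − H = 2.3800 − 2.3656 = 0.014 bits.

0.014 bits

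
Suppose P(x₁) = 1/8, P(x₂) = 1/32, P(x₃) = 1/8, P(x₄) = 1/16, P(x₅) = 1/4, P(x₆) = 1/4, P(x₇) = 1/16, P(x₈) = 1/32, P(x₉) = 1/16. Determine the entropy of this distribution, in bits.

2.8125 bits

Each probability is a power of 1/2, so log₂(1/p) is an integer.
H = Σ p·log₂(1/p) = 1/8·3 + 1/32·5 + 1/8·3 + 1/16·4 + 1/4·2 + 1/4·2 + 1/16·4 + 1/32·5 + 1/16·4 = 2.8125 bits.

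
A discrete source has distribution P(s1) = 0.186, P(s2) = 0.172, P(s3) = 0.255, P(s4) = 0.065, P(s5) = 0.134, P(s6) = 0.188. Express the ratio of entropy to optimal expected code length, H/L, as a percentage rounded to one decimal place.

Entropy H = −Σ p log₂ p ≈ 2.4891 bits.
Huffman merges: 13/200+67/500→199/1000; 43/250+93/500→179/500; 47/250+199/1000→387/1000; 51/200+179/500→613/1000; 387/1000+613/1000→1. L = 2557/1000 ≈ 2.5570.
Efficiency = H/L = 2.4891/2.5570 = 97.3%.

97.3%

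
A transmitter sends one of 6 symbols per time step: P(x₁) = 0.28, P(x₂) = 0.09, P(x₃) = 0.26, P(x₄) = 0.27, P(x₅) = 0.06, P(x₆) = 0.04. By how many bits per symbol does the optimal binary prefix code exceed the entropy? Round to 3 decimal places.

0.019 bits

Entropy H = −Σ p log₂ p ≈ 2.2715 bits.
Huffman merges: 1/25+3/50→1/10; 9/100+1/10→19/100; 19/100+13/50→9/20; 27/100+7/25→11/20; 9/20+11/20→1. L = 229/100 ≈ 2.2900.
L − H = 2.2900 − 2.2715 = 0.019 bits.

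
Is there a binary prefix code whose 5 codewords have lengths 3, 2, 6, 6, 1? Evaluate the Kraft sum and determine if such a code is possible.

With common denominator 2^6 = 64: Σ 2^(−ℓᵢ) = 8/64 + 16/64 + 1/64 + 1/64 + 32/64 = 58/64 = 0.90625.
Kraft's inequality requires Σ ≤ 1; here Σ = 0.90625 ≤ 1, so such a prefix code exists.

0.90625; yes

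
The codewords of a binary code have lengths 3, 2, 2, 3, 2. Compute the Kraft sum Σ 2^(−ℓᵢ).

With common denominator 2^3 = 8: Σ 2^(−ℓᵢ) = 1/8 + 2/8 + 2/8 + 1/8 + 2/8 = 8/8 = 1.

1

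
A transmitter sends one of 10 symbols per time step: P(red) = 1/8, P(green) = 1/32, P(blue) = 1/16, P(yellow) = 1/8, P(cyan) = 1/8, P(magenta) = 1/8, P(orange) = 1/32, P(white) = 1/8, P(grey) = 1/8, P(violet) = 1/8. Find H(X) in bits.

3.1875 bits

Each probability is a power of 1/2, so log₂(1/p) is an integer.
H = Σ p·log₂(1/p) = 1/8·3 + 1/32·5 + 1/16·4 + 1/8·3 + 1/8·3 + 1/8·3 + 1/32·5 + 1/8·3 + 1/8·3 + 1/8·3 = 3.1875 bits.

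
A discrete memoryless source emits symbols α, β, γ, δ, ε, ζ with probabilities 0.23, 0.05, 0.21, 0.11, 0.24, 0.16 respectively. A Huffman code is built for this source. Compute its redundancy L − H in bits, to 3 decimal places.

Entropy H = −Σ p log₂ p ≈ 2.4440 bits.
Huffman merges: 1/20+11/100→4/25; 4/25+4/25→8/25; 21/100+23/100→11/25; 6/25+8/25→14/25; 11/25+14/25→1. L = 62/25 ≈ 2.4800.
L − H = 2.4800 − 2.4440 = 0.036 bits.

0.036 bits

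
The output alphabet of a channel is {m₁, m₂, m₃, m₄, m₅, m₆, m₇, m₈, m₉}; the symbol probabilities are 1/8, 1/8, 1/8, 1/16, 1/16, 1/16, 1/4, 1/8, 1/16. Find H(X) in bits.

3 bits

Each probability is a power of 1/2, so log₂(1/p) is an integer.
H = Σ p·log₂(1/p) = 1/8·3 + 1/8·3 + 1/8·3 + 1/16·4 + 1/16·4 + 1/16·4 + 1/4·2 + 1/8·3 + 1/16·4 = 3 bits.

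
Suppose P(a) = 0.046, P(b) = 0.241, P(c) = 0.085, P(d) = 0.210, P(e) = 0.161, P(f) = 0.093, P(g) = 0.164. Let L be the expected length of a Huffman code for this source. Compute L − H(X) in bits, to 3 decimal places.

Entropy H = −Σ p log₂ p ≈ 2.6448 bits.
Huffman merges: 23/500+17/200→131/1000; 93/1000+131/1000→28/125; 161/1000+41/250→13/40; 21/100+28/125→217/500; 241/1000+13/40→283/500; 217/500+283/500→1. L = 67/25 ≈ 2.6800.
L − H = 2.6800 − 2.6448 = 0.035 bits.

0.035 bits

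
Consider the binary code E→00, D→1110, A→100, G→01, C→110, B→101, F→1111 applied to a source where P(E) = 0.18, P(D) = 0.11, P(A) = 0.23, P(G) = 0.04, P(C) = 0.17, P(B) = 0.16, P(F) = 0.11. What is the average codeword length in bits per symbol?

3 bits/symbol

L̄ = Σ pᵢ·ℓᵢ = 0.18·2 + 0.11·4 + 0.23·3 + 0.04·2 + 0.17·3 + 0.16·3 + 0.11·4 = 3 bits/symbol.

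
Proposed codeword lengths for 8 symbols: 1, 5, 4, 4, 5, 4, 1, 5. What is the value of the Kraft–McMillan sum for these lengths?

With common denominator 2^5 = 32: Σ 2^(−ℓᵢ) = 16/32 + 1/32 + 2/32 + 2/32 + 1/32 + 2/32 + 16/32 + 1/32 = 41/32 = 1.28125.

1.28125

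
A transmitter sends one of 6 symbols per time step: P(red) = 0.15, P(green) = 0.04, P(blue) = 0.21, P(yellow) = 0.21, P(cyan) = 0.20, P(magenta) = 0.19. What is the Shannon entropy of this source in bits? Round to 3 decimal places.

H = −Σ pᵢ log₂ pᵢ.
−0.15·log₂(0.15) = 0.4105
−0.04·log₂(0.04) = 0.1858
−0.21·log₂(0.21) = 0.4728
−0.21·log₂(0.21) = 0.4728
−0.20·log₂(0.20) = 0.4644
−0.19·log₂(0.19) = 0.4552
Sum ≈ 2.4616 → 2.462 bits.

2.462 bits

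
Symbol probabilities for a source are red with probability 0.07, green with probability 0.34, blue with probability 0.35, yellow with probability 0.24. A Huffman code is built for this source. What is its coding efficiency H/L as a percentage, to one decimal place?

93.0%

Entropy H = −Σ p log₂ p ≈ 1.8220 bits.
Huffman merges: 7/100+6/25→31/100; 31/100+17/50→13/20; 7/20+13/20→1. L = 49/25 ≈ 1.9600.
Efficiency = H/L = 1.8220/1.9600 = 93.0%.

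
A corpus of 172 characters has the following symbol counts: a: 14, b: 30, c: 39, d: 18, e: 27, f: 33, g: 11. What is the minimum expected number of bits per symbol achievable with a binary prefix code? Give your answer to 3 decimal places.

Probabilities are the counts divided by 172.
Repeatedly combine the two least-probable nodes; the expected code length is the sum of the merged weights.
merge 11/172 + 7/86 → 25/172
merge 9/86 + 25/172 → 1/4
merge 27/172 + 15/86 → 57/172
merge 33/172 + 39/172 → 18/43
merge 1/4 + 57/172 → 25/43
merge 18/43 + 25/43 → 1
L = 25/172 + 1/4 + 57/172 + 18/43 + 25/43 + 1 = 469/172 ≈ 2.727 bits/symbol.

2.727 bits/symbol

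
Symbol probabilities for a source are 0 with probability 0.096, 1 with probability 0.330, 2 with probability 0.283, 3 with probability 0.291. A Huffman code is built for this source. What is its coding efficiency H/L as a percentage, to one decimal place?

Entropy H = −Σ p log₂ p ≈ 1.8860 bits.
Huffman merges: 12/125+283/1000→379/1000; 291/1000+33/100→621/1000; 379/1000+621/1000→1. L = 2 ≈ 2.0000.
Efficiency = H/L = 1.8860/2.0000 = 94.3%.

94.3%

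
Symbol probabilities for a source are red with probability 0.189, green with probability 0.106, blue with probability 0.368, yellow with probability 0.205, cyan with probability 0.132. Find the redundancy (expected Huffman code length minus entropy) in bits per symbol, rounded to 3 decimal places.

Entropy H = −Σ p log₂ p ≈ 2.1825 bits.
Huffman merges: 53/500+33/250→119/500; 189/1000+41/200→197/500; 119/500+46/125→303/500; 197/500+303/500→1. L = 1119/500 ≈ 2.2380.
L − H = 2.2380 − 2.1825 = 0.055 bits.

0.055 bits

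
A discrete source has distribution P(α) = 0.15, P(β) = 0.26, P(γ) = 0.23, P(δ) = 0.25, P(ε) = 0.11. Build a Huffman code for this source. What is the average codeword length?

2.26 bits/symbol

Repeatedly combine the two least-probable nodes; the expected code length is the sum of the merged weights.
merge 11/100 + 3/20 → 13/50
merge 23/100 + 1/4 → 12/25
merge 13/50 + 13/50 → 13/25
merge 12/25 + 13/25 → 1
L = 13/50 + 12/25 + 13/25 + 1 = 113/50 = 2.26 bits/symbol.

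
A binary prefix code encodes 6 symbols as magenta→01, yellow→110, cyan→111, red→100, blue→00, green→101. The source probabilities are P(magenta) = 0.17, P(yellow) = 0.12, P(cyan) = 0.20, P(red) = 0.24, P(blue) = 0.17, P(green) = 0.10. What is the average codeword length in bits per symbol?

2.66 bits/symbol

L̄ = Σ pᵢ·ℓᵢ = 0.17·2 + 0.12·3 + 0.20·3 + 0.24·3 + 0.17·2 + 0.10·3 = 2.66 bits/symbol.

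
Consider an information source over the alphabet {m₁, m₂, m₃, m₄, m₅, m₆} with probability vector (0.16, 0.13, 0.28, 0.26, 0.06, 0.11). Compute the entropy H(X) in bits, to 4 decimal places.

2.4190 bits

H = −Σ pᵢ log₂ pᵢ.
−0.16·log₂(0.16) = 0.4230
−0.13·log₂(0.13) = 0.3826
−0.28·log₂(0.28) = 0.5142
−0.26·log₂(0.26) = 0.5053
−0.06·log₂(0.06) = 0.2435
−0.11·log₂(0.11) = 0.3503
Sum ≈ 2.4190 → 2.4190 bits.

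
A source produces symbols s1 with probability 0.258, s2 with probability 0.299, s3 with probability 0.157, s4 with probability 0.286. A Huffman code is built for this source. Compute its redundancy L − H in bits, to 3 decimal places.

0.039 bits

Entropy H = −Σ p log₂ p ≈ 1.9609 bits.
Huffman merges: 157/1000+129/500→83/200; 143/500+299/1000→117/200; 83/200+117/200→1. L = 2 ≈ 2.0000.
L − H = 2.0000 − 1.9609 = 0.039 bits.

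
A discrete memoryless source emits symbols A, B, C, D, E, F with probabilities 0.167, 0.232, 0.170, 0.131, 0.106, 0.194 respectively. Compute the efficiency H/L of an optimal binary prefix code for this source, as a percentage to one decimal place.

Entropy H = −Σ p log₂ p ≈ 2.5411 bits.
Huffman merges: 53/500+131/1000→237/1000; 167/1000+17/100→337/1000; 97/500+29/125→213/500; 237/1000+337/1000→287/500; 213/500+287/500→1. L = 1287/500 ≈ 2.5740.
Efficiency = H/L = 2.5411/2.5740 = 98.7%.

98.7%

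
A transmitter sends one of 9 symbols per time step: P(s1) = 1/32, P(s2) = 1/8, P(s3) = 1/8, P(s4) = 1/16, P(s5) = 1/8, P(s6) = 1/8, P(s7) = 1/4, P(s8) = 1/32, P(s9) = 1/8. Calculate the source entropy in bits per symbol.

2.9375 bits

Each probability is a power of 1/2, so log₂(1/p) is an integer.
H = Σ p·log₂(1/p) = 1/32·5 + 1/8·3 + 1/8·3 + 1/16·4 + 1/8·3 + 1/8·3 + 1/4·2 + 1/32·5 + 1/8·3 = 2.9375 bits.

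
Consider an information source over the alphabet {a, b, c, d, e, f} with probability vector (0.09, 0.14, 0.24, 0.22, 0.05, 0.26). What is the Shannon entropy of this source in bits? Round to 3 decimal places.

2.406 bits

H = −Σ pᵢ log₂ pᵢ.
−0.09·log₂(0.09) = 0.3127
−0.14·log₂(0.14) = 0.3971
−0.24·log₂(0.24) = 0.4941
−0.22·log₂(0.22) = 0.4806
−0.05·log₂(0.05) = 0.2161
−0.26·log₂(0.26) = 0.5053
Sum ≈ 2.4059 → 2.406 bits.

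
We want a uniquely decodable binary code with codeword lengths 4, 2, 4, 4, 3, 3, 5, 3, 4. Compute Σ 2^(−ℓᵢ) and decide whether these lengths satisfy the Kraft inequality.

With common denominator 2^5 = 32: Σ 2^(−ℓᵢ) = 2/32 + 8/32 + 2/32 + 2/32 + 4/32 + 4/32 + 1/32 + 4/32 + 2/32 = 29/32 = 0.90625.
Kraft's inequality requires Σ ≤ 1; here Σ = 0.90625 ≤ 1, so such a prefix code exists.

0.90625; yes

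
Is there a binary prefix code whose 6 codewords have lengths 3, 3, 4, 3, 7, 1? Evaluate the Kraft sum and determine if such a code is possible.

0.9453125; yes

With common denominator 2^7 = 128: Σ 2^(−ℓᵢ) = 16/128 + 16/128 + 8/128 + 16/128 + 1/128 + 64/128 = 121/128 = 0.9453125.
Kraft's inequality requires Σ ≤ 1; here Σ = 0.9453125 ≤ 1, so such a prefix code exists.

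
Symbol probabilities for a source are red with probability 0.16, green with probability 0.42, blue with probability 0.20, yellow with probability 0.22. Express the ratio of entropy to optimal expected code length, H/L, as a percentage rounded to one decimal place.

Entropy H = −Σ p log₂ p ≈ 1.8936 bits.
Huffman merges: 4/25+1/5→9/25; 11/50+9/25→29/50; 21/50+29/50→1. L = 97/50 ≈ 1.9400.
Efficiency = H/L = 1.8936/1.9400 = 97.6%.

97.6%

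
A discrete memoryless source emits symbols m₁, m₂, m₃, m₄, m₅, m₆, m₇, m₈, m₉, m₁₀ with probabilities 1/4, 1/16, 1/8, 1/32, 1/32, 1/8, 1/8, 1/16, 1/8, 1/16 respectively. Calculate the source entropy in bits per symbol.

3.0625 bits

Each probability is a power of 1/2, so log₂(1/p) is an integer.
H = Σ p·log₂(1/p) = 1/4·2 + 1/16·4 + 1/8·3 + 1/32·5 + 1/32·5 + 1/8·3 + 1/8·3 + 1/16·4 + 1/8·3 + 1/16·4 = 3.0625 bits.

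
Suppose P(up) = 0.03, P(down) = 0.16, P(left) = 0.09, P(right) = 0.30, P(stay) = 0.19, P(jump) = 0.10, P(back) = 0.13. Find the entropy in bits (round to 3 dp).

2.579 bits

H = −Σ pᵢ log₂ pᵢ.
−0.03·log₂(0.03) = 0.1518
−0.16·log₂(0.16) = 0.4230
−0.09·log₂(0.09) = 0.3127
−0.30·log₂(0.30) = 0.5211
−0.19·log₂(0.19) = 0.4552
−0.10·log₂(0.10) = 0.3322
−0.13·log₂(0.13) = 0.3826
Sum ≈ 2.5786 → 2.579 bits.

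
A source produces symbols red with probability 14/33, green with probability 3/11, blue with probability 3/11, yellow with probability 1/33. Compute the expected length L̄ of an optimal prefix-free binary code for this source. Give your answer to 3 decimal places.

1.879 bits/symbol

Repeatedly combine the two least-probable nodes; the expected code length is the sum of the merged weights.
merge 1/33 + 3/11 → 10/33
merge 3/11 + 10/33 → 19/33
merge 14/33 + 19/33 → 1
L = 10/33 + 19/33 + 1 = 62/33 ≈ 1.879 bits/symbol.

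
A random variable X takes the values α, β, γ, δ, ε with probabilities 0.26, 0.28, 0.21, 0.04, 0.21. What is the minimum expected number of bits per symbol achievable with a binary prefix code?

2.25 bits/symbol

Repeatedly combine the two least-probable nodes; the expected code length is the sum of the merged weights.
merge 1/25 + 21/100 → 1/4
merge 21/100 + 1/4 → 23/50
merge 13/50 + 7/25 → 27/50
merge 23/50 + 27/50 → 1
L = 1/4 + 23/50 + 27/50 + 1 = 9/4 = 2.25 bits/symbol.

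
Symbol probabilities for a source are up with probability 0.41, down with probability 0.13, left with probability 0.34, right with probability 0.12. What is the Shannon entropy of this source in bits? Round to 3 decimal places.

H = −Σ pᵢ log₂ pᵢ.
−0.41·log₂(0.41) = 0.5274
−0.13·log₂(0.13) = 0.3826
−0.34·log₂(0.34) = 0.5292
−0.12·log₂(0.12) = 0.3671
Sum ≈ 1.8063 → 1.806 bits.

1.806 bits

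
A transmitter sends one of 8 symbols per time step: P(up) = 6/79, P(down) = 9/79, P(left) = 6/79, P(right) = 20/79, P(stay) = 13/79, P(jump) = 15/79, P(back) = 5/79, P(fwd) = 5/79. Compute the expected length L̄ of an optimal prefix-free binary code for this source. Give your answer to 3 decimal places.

Repeatedly combine the two least-probable nodes; the expected code length is the sum of the merged weights.
merge 5/79 + 5/79 → 10/79
merge 6/79 + 6/79 → 12/79
merge 9/79 + 10/79 → 19/79
merge 12/79 + 13/79 → 25/79
merge 15/79 + 19/79 → 34/79
merge 20/79 + 25/79 → 45/79
merge 34/79 + 45/79 → 1
L = 10/79 + 12/79 + 19/79 + 25/79 + 34/79 + 45/79 + 1 = 224/79 ≈ 2.835 bits/symbol.

2.835 bits/symbol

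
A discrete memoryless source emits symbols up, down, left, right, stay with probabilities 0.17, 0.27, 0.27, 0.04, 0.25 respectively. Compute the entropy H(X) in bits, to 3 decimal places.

H = −Σ pᵢ log₂ pᵢ.
−0.17·log₂(0.17) = 0.4346
−0.27·log₂(0.27) = 0.5100
−0.27·log₂(0.27) = 0.5100
−0.04·log₂(0.04) = 0.1858
−0.25·log₂(0.25) = 0.5000
Sum ≈ 2.1404 → 2.140 bits.

2.140 bits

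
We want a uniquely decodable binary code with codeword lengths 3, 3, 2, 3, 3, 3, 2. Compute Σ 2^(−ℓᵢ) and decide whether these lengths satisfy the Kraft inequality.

1.125; no

With common denominator 2^3 = 8: Σ 2^(−ℓᵢ) = 1/8 + 1/8 + 2/8 + 1/8 + 1/8 + 1/8 + 2/8 = 9/8 = 1.125.
Kraft's inequality requires Σ ≤ 1; here Σ = 1.125 > 1, so no such prefix code exists.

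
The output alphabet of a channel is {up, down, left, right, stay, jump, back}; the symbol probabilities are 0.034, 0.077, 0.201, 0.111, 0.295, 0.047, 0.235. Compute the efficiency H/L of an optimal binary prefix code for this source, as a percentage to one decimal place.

Entropy H = −Σ p log₂ p ≈ 2.4858 bits.
Huffman merges: 17/500+47/1000→81/1000; 77/1000+81/1000→79/500; 111/1000+79/500→269/1000; 201/1000+47/200→109/250; 269/1000+59/200→141/250; 109/250+141/250→1. L = 627/250 ≈ 2.5080.
Efficiency = H/L = 2.4858/2.5080 = 99.1%.

99.1%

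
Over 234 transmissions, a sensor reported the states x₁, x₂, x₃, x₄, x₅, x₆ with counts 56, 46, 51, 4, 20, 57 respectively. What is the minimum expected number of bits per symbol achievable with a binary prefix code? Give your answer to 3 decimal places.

Probabilities are the counts divided by 234.
Repeatedly combine the two least-probable nodes; the expected code length is the sum of the merged weights.
merge 2/117 + 10/117 → 4/39
merge 4/39 + 23/117 → 35/117
merge 17/78 + 28/117 → 107/234
merge 19/78 + 35/117 → 127/234
merge 107/234 + 127/234 → 1
L = 4/39 + 35/117 + 107/234 + 127/234 + 1 = 281/117 ≈ 2.402 bits/symbol.

2.402 bits/symbol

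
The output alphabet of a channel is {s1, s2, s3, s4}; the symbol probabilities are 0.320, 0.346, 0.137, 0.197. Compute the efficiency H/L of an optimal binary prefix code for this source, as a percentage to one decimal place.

96.1%

Entropy H = −Σ p log₂ p ≈ 1.9104 bits.
Huffman merges: 137/1000+197/1000→167/500; 8/25+167/500→327/500; 173/500+327/500→1. L = 497/250 ≈ 1.9880.
Efficiency = H/L = 1.9104/1.9880 = 96.1%.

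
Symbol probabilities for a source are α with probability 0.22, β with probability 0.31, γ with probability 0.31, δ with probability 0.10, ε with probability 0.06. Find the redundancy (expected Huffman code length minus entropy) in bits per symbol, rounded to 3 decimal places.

0.056 bits

Entropy H = −Σ p log₂ p ≈ 2.1039 bits.
Huffman merges: 3/50+1/10→4/25; 4/25+11/50→19/50; 31/100+31/100→31/50; 19/50+31/50→1. L = 54/25 ≈ 2.1600.
L − H = 2.1600 − 2.1039 = 0.056 bits.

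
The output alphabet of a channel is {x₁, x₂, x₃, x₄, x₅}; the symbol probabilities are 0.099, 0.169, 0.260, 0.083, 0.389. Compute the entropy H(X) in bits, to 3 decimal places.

H = −Σ pᵢ log₂ pᵢ.
−0.099·log₂(0.099) = 0.3303
−0.169·log₂(0.169) = 0.4335
−0.260·log₂(0.260) = 0.5053
−0.083·log₂(0.083) = 0.2980
−0.389·log₂(0.389) = 0.5299
Sum ≈ 2.0970 → 2.097 bits.

2.097 bits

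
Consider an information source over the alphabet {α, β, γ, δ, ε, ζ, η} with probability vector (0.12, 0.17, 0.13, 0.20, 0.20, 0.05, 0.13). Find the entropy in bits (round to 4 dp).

H = −Σ pᵢ log₂ pᵢ.
−0.12·log₂(0.12) = 0.3671
−0.17·log₂(0.17) = 0.4346
−0.13·log₂(0.13) = 0.3826
−0.20·log₂(0.20) = 0.4644
−0.20·log₂(0.20) = 0.4644
−0.05·log₂(0.05) = 0.2161
−0.13·log₂(0.13) = 0.3826
Sum ≈ 2.7118 → 2.7118 bits.

2.7118 bits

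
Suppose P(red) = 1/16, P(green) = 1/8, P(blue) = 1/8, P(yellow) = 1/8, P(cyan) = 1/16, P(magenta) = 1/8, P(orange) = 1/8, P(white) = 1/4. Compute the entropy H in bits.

2.875 bits

Each probability is a power of 1/2, so log₂(1/p) is an integer.
H = Σ p·log₂(1/p) = 1/16·4 + 1/8·3 + 1/8·3 + 1/8·3 + 1/16·4 + 1/8·3 + 1/8·3 + 1/4·2 = 2.875 bits.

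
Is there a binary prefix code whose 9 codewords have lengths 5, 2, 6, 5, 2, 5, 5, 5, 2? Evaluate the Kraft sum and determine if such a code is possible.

0.921875; yes

With common denominator 2^6 = 64: Σ 2^(−ℓᵢ) = 2/64 + 16/64 + 1/64 + 2/64 + 16/64 + 2/64 + 2/64 + 2/64 + 16/64 = 59/64 = 0.921875.
Kraft's inequality requires Σ ≤ 1; here Σ = 0.921875 ≤ 1, so such a prefix code exists.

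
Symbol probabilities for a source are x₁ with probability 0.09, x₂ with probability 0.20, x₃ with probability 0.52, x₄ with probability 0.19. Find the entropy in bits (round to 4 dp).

1.7228 bits

H = −Σ pᵢ log₂ pᵢ.
−0.09·log₂(0.09) = 0.3127
−0.20·log₂(0.20) = 0.4644
−0.52·log₂(0.52) = 0.4906
−0.19·log₂(0.19) = 0.4552
Sum ≈ 1.7228 → 1.7228 bits.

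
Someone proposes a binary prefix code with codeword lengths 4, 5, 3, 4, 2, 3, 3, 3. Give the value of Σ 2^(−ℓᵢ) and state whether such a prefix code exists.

0.90625; yes

With common denominator 2^5 = 32: Σ 2^(−ℓᵢ) = 2/32 + 1/32 + 4/32 + 2/32 + 8/32 + 4/32 + 4/32 + 4/32 = 29/32 = 0.90625.
Kraft's inequality requires Σ ≤ 1; here Σ = 0.90625 ≤ 1, so such a prefix code exists.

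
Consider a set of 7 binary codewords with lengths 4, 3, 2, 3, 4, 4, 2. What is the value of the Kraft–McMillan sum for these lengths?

0.9375

With common denominator 2^4 = 16: Σ 2^(−ℓᵢ) = 1/16 + 2/16 + 4/16 + 2/16 + 1/16 + 1/16 + 4/16 = 15/16 = 0.9375.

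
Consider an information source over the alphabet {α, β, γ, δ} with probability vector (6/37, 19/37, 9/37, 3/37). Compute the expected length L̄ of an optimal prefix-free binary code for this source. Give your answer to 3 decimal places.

1.730 bits/symbol

Repeatedly combine the two least-probable nodes; the expected code length is the sum of the merged weights.
merge 3/37 + 6/37 → 9/37
merge 9/37 + 9/37 → 18/37
merge 18/37 + 19/37 → 1
L = 9/37 + 18/37 + 1 = 64/37 ≈ 1.730 bits/symbol.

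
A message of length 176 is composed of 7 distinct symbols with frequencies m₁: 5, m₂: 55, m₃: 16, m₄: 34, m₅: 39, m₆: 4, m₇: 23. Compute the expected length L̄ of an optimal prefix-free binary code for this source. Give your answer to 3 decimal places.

Probabilities are the counts divided by 176.
Repeatedly combine the two least-probable nodes; the expected code length is the sum of the merged weights.
merge 1/44 + 5/176 → 9/176
merge 9/176 + 1/11 → 25/176
merge 23/176 + 25/176 → 3/11
merge 17/88 + 39/176 → 73/176
merge 3/11 + 5/16 → 103/176
merge 73/176 + 103/176 → 1
L = 9/176 + 25/176 + 3/11 + 73/176 + 103/176 + 1 = 217/88 ≈ 2.466 bits/symbol.

2.466 bits/symbol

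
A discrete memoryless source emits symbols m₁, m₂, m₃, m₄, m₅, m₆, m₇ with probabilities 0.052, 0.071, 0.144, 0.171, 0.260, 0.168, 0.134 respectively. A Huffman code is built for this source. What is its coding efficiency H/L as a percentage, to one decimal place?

98.7%

Entropy H = −Σ p log₂ p ≈ 2.6572 bits.
Huffman merges: 13/250+71/1000→123/1000; 123/1000+67/500→257/1000; 18/125+21/125→39/125; 171/1000+257/1000→107/250; 13/50+39/125→143/250; 107/250+143/250→1. L = 673/250 ≈ 2.6920.
Efficiency = H/L = 2.6572/2.6920 = 98.7%.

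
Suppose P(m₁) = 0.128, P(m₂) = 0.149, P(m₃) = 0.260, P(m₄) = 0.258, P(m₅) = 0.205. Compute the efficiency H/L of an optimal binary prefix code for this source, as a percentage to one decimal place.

Entropy H = −Σ p log₂ p ≈ 2.2671 bits.
Huffman merges: 16/125+149/1000→277/1000; 41/200+129/500→463/1000; 13/50+277/1000→537/1000; 463/1000+537/1000→1. L = 2277/1000 ≈ 2.2770.
Efficiency = H/L = 2.2671/2.2770 = 99.6%.

99.6%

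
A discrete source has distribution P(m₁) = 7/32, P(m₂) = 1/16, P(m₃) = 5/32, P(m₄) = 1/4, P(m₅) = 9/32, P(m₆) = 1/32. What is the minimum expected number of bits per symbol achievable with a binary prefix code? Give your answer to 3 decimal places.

2.344 bits/symbol

Repeatedly combine the two least-probable nodes; the expected code length is the sum of the merged weights.
merge 1/32 + 1/16 → 3/32
merge 3/32 + 5/32 → 1/4
merge 7/32 + 1/4 → 15/32
merge 1/4 + 9/32 → 17/32
merge 15/32 + 17/32 → 1
L = 3/32 + 1/4 + 15/32 + 17/32 + 1 = 75/32 ≈ 2.344 bits/symbol.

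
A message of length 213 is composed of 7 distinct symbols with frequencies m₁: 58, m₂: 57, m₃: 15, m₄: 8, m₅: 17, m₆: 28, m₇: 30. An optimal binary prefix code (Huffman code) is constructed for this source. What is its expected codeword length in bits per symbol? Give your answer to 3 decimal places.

Probabilities are the counts divided by 213.
Repeatedly combine the two least-probable nodes; the expected code length is the sum of the merged weights.
merge 8/213 + 5/71 → 23/213
merge 17/213 + 23/213 → 40/213
merge 28/213 + 10/71 → 58/213
merge 40/213 + 19/71 → 97/213
merge 58/213 + 58/213 → 116/213
merge 97/213 + 116/213 → 1
L = 23/213 + 40/213 + 58/213 + 97/213 + 116/213 + 1 = 547/213 ≈ 2.568 bits/symbol.

2.568 bits/symbol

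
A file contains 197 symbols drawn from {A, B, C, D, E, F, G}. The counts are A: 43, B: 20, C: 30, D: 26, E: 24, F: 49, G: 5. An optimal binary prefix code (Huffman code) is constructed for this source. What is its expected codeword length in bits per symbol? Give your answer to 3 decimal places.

Probabilities are the counts divided by 197.
Repeatedly combine the two least-probable nodes; the expected code length is the sum of the merged weights.
merge 5/197 + 20/197 → 25/197
merge 24/197 + 25/197 → 49/197
merge 26/197 + 30/197 → 56/197
merge 43/197 + 49/197 → 92/197
merge 49/197 + 56/197 → 105/197
merge 92/197 + 105/197 → 1
L = 25/197 + 49/197 + 56/197 + 92/197 + 105/197 + 1 = 524/197 ≈ 2.660 bits/symbol.

2.660 bits/symbol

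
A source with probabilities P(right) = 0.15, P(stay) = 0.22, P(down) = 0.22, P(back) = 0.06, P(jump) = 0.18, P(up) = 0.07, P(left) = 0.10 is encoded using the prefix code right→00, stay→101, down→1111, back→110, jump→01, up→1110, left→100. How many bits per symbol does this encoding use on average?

L̄ = Σ pᵢ·ℓᵢ = 0.15·2 + 0.22·3 + 0.22·4 + 0.06·3 + 0.18·2 + 0.07·4 + 0.10·3 = 2.96 bits/symbol.

2.96 bits/symbol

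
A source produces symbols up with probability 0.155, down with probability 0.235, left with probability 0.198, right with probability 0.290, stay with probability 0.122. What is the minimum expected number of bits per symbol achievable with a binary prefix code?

Repeatedly combine the two least-probable nodes; the expected code length is the sum of the merged weights.
merge 61/500 + 31/200 → 277/1000
merge 99/500 + 47/200 → 433/1000
merge 277/1000 + 29/100 → 567/1000
merge 433/1000 + 567/1000 → 1
L = 277/1000 + 433/1000 + 567/1000 + 1 = 2277/1000 = 2.277 bits/symbol.

2.277 bits/symbol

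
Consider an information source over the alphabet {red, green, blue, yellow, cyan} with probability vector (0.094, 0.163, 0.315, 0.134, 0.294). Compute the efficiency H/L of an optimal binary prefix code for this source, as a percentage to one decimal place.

Entropy H = −Σ p log₂ p ≈ 2.1800 bits.
Huffman merges: 47/500+67/500→57/250; 163/1000+57/250→391/1000; 147/500+63/200→609/1000; 391/1000+609/1000→1. L = 557/250 ≈ 2.2280.
Efficiency = H/L = 2.1800/2.2280 = 97.8%.

97.8%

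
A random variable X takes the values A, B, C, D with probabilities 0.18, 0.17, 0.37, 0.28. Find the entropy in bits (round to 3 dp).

1.925 bits

H = −Σ pᵢ log₂ pᵢ.
−0.18·log₂(0.18) = 0.4453
−0.17·log₂(0.17) = 0.4346
−0.37·log₂(0.37) = 0.5307
−0.28·log₂(0.28) = 0.5142
Sum ≈ 1.9248 → 1.925 bits.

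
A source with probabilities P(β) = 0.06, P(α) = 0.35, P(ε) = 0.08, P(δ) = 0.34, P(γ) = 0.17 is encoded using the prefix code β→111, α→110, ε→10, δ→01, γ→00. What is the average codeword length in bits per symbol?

L̄ = Σ pᵢ·ℓᵢ = 0.06·3 + 0.35·3 + 0.08·2 + 0.34·2 + 0.17·2 = 2.41 bits/symbol.

2.41 bits/symbol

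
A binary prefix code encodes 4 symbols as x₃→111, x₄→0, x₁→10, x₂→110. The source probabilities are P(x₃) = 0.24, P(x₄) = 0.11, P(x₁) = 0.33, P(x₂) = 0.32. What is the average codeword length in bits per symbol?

2.45 bits/symbol

L̄ = Σ pᵢ·ℓᵢ = 0.24·3 + 0.11·1 + 0.33·2 + 0.32·3 = 2.45 bits/symbol.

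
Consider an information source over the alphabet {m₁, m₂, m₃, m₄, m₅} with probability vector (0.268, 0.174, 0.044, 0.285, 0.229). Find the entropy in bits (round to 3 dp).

2.149 bits

H = −Σ pᵢ log₂ pᵢ.
−0.268·log₂(0.268) = 0.5091
−0.174·log₂(0.174) = 0.4390
−0.044·log₂(0.044) = 0.1983
−0.285·log₂(0.285) = 0.5161
−0.229·log₂(0.229) = 0.4870
Sum ≈ 2.1495 → 2.149 bits.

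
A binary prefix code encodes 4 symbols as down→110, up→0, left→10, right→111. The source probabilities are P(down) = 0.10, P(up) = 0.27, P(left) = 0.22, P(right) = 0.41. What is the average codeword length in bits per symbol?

2.24 bits/symbol

L̄ = Σ pᵢ·ℓᵢ = 0.10·3 + 0.27·1 + 0.22·2 + 0.41·3 = 2.24 bits/symbol.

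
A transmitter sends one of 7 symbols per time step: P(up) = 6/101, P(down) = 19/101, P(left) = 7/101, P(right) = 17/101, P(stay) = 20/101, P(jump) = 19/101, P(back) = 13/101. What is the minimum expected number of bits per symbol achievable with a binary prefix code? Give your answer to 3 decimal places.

Repeatedly combine the two least-probable nodes; the expected code length is the sum of the merged weights.
merge 6/101 + 7/101 → 13/101
merge 13/101 + 13/101 → 26/101
merge 17/101 + 19/101 → 36/101
merge 19/101 + 20/101 → 39/101
merge 26/101 + 36/101 → 62/101
merge 39/101 + 62/101 → 1
L = 13/101 + 26/101 + 36/101 + 39/101 + 62/101 + 1 = 277/101 ≈ 2.743 bits/symbol.

2.743 bits/symbol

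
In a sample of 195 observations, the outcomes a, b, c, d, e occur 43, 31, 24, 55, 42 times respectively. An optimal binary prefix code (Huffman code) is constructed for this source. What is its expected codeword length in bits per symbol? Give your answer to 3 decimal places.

2.282 bits/symbol

Probabilities are the counts divided by 195.
Repeatedly combine the two least-probable nodes; the expected code length is the sum of the merged weights.
merge 8/65 + 31/195 → 11/39
merge 14/65 + 43/195 → 17/39
merge 11/39 + 11/39 → 22/39
merge 17/39 + 22/39 → 1
L = 11/39 + 17/39 + 22/39 + 1 = 89/39 ≈ 2.282 bits/symbol.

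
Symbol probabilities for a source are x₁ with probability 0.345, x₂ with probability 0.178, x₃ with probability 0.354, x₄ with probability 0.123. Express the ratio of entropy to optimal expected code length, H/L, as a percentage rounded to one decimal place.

Entropy H = −Σ p log₂ p ≈ 1.8751 bits.
Huffman merges: 123/1000+89/500→301/1000; 301/1000+69/200→323/500; 177/500+323/500→1. L = 1947/1000 ≈ 1.9470.
Efficiency = H/L = 1.8751/1.9470 = 96.3%.

96.3%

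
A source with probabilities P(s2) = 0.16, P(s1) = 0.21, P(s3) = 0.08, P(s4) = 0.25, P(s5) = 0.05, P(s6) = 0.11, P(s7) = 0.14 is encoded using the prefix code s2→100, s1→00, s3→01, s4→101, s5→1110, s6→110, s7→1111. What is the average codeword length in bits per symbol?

2.9 bits/symbol

L̄ = Σ pᵢ·ℓᵢ = 0.16·3 + 0.21·2 + 0.08·2 + 0.25·3 + 0.05·4 + 0.11·3 + 0.14·4 = 2.9 bits/symbol.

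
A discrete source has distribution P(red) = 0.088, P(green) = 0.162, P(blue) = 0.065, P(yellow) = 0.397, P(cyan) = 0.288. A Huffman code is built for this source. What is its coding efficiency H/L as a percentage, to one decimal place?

Entropy H = −Σ p log₂ p ≈ 2.0366 bits.
Huffman merges: 13/200+11/125→153/1000; 153/1000+81/500→63/200; 36/125+63/200→603/1000; 397/1000+603/1000→1. L = 2071/1000 ≈ 2.0710.
Efficiency = H/L = 2.0366/2.0710 = 98.3%.

98.3%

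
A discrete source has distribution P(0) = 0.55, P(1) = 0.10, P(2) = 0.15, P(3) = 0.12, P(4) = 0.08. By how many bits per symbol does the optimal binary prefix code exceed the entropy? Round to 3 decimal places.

Entropy H = −Σ p log₂ p ≈ 1.8757 bits.
Huffman merges: 2/25+1/10→9/50; 3/25+3/20→27/100; 9/50+27/100→9/20; 9/20+11/20→1. L = 19/10 ≈ 1.9000.
L − H = 1.9000 − 1.8757 = 0.024 bits.

0.024 bits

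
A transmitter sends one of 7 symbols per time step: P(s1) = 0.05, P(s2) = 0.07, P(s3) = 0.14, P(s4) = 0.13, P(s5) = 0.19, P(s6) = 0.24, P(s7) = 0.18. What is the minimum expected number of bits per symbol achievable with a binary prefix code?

Repeatedly combine the two least-probable nodes; the expected code length is the sum of the merged weights.
merge 1/20 + 7/100 → 3/25
merge 3/25 + 13/100 → 1/4
merge 7/50 + 9/50 → 8/25
merge 19/100 + 6/25 → 43/100
merge 1/4 + 8/25 → 57/100
merge 43/100 + 57/100 → 1
L = 3/25 + 1/4 + 8/25 + 43/100 + 57/100 + 1 = 269/100 = 2.69 bits/symbol.

2.69 bits/symbol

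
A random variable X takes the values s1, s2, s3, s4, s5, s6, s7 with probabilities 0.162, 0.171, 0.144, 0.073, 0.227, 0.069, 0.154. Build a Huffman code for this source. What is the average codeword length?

Repeatedly combine the two least-probable nodes; the expected code length is the sum of the merged weights.
merge 69/1000 + 73/1000 → 71/500
merge 71/500 + 18/125 → 143/500
merge 77/500 + 81/500 → 79/250
merge 171/1000 + 227/1000 → 199/500
merge 143/500 + 79/250 → 301/500
merge 199/500 + 301/500 → 1
L = 71/500 + 143/500 + 79/250 + 199/500 + 301/500 + 1 = 343/125 = 2.744 bits/symbol.

2.744 bits/symbol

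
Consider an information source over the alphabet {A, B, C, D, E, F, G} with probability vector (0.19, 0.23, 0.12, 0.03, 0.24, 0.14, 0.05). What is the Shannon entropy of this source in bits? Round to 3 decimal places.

H = −Σ pᵢ log₂ pᵢ.
−0.19·log₂(0.19) = 0.4552
−0.23·log₂(0.23) = 0.4877
−0.12·log₂(0.12) = 0.3671
−0.03·log₂(0.03) = 0.1518
−0.24·log₂(0.24) = 0.4941
−0.14·log₂(0.14) = 0.3971
−0.05·log₂(0.05) = 0.2161
Sum ≈ 2.5691 → 2.569 bits.

2.569 bits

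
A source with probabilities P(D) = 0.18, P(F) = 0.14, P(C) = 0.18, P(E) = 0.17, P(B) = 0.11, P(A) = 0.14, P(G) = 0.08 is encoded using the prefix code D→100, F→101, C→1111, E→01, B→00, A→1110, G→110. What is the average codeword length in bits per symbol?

L̄ = Σ pᵢ·ℓᵢ = 0.18·3 + 0.14·3 + 0.18·4 + 0.17·2 + 0.11·2 + 0.14·4 + 0.08·3 = 3.04 bits/symbol.

3.04 bits/symbol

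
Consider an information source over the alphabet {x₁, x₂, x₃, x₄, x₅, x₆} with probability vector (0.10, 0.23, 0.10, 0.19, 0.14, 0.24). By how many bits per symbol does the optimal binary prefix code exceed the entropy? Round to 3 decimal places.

0.031 bits

Entropy H = −Σ p log₂ p ≈ 2.4985 bits.
Huffman merges: 1/10+1/10→1/5; 7/50+19/100→33/100; 1/5+23/100→43/100; 6/25+33/100→57/100; 43/100+57/100→1. L = 253/100 ≈ 2.5300.
L − H = 2.5300 − 2.4985 = 0.031 bits.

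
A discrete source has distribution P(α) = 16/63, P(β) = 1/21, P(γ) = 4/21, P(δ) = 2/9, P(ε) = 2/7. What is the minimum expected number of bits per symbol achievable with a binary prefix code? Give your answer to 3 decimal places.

2.238 bits/symbol

Repeatedly combine the two least-probable nodes; the expected code length is the sum of the merged weights.
merge 1/21 + 4/21 → 5/21
merge 2/9 + 5/21 → 29/63
merge 16/63 + 2/7 → 34/63
merge 29/63 + 34/63 → 1
L = 5/21 + 29/63 + 34/63 + 1 = 47/21 ≈ 2.238 bits/symbol.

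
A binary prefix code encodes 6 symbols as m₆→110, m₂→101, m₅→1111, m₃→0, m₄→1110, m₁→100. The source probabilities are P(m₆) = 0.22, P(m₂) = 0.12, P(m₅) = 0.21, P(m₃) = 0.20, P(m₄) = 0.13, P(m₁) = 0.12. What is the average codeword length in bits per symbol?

L̄ = Σ pᵢ·ℓᵢ = 0.22·3 + 0.12·3 + 0.21·4 + 0.20·1 + 0.13·4 + 0.12·3 = 2.94 bits/symbol.

2.94 bits/symbol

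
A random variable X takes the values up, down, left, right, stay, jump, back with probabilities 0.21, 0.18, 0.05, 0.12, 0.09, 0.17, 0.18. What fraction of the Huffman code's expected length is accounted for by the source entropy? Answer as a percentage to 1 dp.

98.0%

Entropy H = −Σ p log₂ p ≈ 2.6938 bits.
Huffman merges: 1/20+9/100→7/50; 3/25+7/50→13/50; 17/100+9/50→7/20; 9/50+21/100→39/100; 13/50+7/20→61/100; 39/100+61/100→1. L = 11/4 ≈ 2.7500.
Efficiency = H/L = 2.6938/2.7500 = 98.0%.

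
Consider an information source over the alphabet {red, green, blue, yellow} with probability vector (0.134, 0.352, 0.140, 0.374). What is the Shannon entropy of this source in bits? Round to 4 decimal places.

H = −Σ pᵢ log₂ pᵢ.
−0.134·log₂(0.134) = 0.3886
−0.352·log₂(0.352) = 0.5302
−0.140·log₂(0.140) = 0.3971
−0.374·log₂(0.374) = 0.5307
Sum ≈ 1.8466 → 1.8466 bits.

1.8466 bits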